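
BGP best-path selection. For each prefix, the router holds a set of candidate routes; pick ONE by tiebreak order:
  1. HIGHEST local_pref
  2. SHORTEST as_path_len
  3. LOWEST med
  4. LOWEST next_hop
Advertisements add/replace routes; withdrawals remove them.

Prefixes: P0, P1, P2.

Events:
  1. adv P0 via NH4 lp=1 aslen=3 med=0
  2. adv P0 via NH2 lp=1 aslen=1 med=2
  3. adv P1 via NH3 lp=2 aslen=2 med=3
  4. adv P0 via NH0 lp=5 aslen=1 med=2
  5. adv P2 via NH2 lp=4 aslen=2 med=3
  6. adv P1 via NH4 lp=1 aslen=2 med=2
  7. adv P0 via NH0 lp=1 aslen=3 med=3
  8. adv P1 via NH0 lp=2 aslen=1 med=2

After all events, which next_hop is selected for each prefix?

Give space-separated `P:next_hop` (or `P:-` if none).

Answer: P0:NH2 P1:NH0 P2:NH2

Derivation:
Op 1: best P0=NH4 P1=- P2=-
Op 2: best P0=NH2 P1=- P2=-
Op 3: best P0=NH2 P1=NH3 P2=-
Op 4: best P0=NH0 P1=NH3 P2=-
Op 5: best P0=NH0 P1=NH3 P2=NH2
Op 6: best P0=NH0 P1=NH3 P2=NH2
Op 7: best P0=NH2 P1=NH3 P2=NH2
Op 8: best P0=NH2 P1=NH0 P2=NH2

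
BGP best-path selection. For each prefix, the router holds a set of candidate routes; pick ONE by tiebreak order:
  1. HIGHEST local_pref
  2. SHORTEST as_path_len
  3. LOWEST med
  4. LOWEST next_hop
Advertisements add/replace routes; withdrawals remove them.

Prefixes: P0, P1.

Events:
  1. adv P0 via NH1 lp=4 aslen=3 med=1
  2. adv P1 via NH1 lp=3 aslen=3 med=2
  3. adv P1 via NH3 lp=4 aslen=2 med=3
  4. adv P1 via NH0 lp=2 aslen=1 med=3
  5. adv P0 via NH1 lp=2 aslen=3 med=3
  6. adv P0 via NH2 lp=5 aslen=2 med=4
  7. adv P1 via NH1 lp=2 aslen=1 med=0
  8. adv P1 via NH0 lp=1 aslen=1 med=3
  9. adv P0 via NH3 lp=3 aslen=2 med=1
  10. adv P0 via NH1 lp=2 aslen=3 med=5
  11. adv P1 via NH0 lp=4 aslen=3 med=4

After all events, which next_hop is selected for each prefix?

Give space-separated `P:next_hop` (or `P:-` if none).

Answer: P0:NH2 P1:NH3

Derivation:
Op 1: best P0=NH1 P1=-
Op 2: best P0=NH1 P1=NH1
Op 3: best P0=NH1 P1=NH3
Op 4: best P0=NH1 P1=NH3
Op 5: best P0=NH1 P1=NH3
Op 6: best P0=NH2 P1=NH3
Op 7: best P0=NH2 P1=NH3
Op 8: best P0=NH2 P1=NH3
Op 9: best P0=NH2 P1=NH3
Op 10: best P0=NH2 P1=NH3
Op 11: best P0=NH2 P1=NH3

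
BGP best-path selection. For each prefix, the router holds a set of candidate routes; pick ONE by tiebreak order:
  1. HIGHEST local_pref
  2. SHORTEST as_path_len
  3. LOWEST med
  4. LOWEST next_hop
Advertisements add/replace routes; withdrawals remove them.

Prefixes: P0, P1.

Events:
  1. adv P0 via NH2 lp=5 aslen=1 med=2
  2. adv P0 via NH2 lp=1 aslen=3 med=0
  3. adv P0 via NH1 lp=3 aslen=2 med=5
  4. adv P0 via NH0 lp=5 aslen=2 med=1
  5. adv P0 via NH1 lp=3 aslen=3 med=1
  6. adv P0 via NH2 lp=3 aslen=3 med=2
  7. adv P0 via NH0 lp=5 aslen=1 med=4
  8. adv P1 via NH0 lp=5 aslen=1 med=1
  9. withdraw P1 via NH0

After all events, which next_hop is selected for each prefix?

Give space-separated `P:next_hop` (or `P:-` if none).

Op 1: best P0=NH2 P1=-
Op 2: best P0=NH2 P1=-
Op 3: best P0=NH1 P1=-
Op 4: best P0=NH0 P1=-
Op 5: best P0=NH0 P1=-
Op 6: best P0=NH0 P1=-
Op 7: best P0=NH0 P1=-
Op 8: best P0=NH0 P1=NH0
Op 9: best P0=NH0 P1=-

Answer: P0:NH0 P1:-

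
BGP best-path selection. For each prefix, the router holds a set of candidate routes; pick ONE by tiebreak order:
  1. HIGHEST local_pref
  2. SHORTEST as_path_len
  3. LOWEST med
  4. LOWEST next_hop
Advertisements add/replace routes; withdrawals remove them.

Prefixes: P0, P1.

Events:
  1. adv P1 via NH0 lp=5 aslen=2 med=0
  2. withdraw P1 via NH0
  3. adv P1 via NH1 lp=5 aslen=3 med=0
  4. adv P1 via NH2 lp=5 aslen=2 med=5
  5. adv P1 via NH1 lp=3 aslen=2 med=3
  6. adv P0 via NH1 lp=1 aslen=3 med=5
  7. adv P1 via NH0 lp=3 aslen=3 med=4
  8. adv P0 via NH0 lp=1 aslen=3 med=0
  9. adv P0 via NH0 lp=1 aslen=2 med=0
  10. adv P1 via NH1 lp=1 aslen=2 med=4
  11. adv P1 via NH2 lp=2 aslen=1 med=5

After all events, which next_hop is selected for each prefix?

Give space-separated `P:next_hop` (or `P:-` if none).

Op 1: best P0=- P1=NH0
Op 2: best P0=- P1=-
Op 3: best P0=- P1=NH1
Op 4: best P0=- P1=NH2
Op 5: best P0=- P1=NH2
Op 6: best P0=NH1 P1=NH2
Op 7: best P0=NH1 P1=NH2
Op 8: best P0=NH0 P1=NH2
Op 9: best P0=NH0 P1=NH2
Op 10: best P0=NH0 P1=NH2
Op 11: best P0=NH0 P1=NH0

Answer: P0:NH0 P1:NH0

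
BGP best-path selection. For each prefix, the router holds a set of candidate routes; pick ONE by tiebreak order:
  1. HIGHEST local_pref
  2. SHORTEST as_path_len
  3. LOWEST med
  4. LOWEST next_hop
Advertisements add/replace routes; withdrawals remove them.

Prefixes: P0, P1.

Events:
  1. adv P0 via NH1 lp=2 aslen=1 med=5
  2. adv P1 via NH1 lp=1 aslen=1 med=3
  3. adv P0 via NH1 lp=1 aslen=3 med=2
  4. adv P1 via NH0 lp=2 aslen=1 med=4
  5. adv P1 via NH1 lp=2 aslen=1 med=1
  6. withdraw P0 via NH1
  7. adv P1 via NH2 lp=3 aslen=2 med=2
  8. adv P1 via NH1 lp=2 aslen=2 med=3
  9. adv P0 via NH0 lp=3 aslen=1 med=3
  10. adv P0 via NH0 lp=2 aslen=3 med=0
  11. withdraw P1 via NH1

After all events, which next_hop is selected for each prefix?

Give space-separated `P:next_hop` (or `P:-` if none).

Op 1: best P0=NH1 P1=-
Op 2: best P0=NH1 P1=NH1
Op 3: best P0=NH1 P1=NH1
Op 4: best P0=NH1 P1=NH0
Op 5: best P0=NH1 P1=NH1
Op 6: best P0=- P1=NH1
Op 7: best P0=- P1=NH2
Op 8: best P0=- P1=NH2
Op 9: best P0=NH0 P1=NH2
Op 10: best P0=NH0 P1=NH2
Op 11: best P0=NH0 P1=NH2

Answer: P0:NH0 P1:NH2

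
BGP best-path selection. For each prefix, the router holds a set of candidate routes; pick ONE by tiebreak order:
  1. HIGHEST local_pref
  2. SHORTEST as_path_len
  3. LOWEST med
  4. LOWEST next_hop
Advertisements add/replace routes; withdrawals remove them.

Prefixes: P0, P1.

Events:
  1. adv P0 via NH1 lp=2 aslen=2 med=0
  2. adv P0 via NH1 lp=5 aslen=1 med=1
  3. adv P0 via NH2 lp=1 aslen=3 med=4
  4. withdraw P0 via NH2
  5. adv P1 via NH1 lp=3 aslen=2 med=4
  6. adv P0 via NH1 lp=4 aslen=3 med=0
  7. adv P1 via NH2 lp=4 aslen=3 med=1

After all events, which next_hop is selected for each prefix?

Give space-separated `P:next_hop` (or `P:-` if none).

Answer: P0:NH1 P1:NH2

Derivation:
Op 1: best P0=NH1 P1=-
Op 2: best P0=NH1 P1=-
Op 3: best P0=NH1 P1=-
Op 4: best P0=NH1 P1=-
Op 5: best P0=NH1 P1=NH1
Op 6: best P0=NH1 P1=NH1
Op 7: best P0=NH1 P1=NH2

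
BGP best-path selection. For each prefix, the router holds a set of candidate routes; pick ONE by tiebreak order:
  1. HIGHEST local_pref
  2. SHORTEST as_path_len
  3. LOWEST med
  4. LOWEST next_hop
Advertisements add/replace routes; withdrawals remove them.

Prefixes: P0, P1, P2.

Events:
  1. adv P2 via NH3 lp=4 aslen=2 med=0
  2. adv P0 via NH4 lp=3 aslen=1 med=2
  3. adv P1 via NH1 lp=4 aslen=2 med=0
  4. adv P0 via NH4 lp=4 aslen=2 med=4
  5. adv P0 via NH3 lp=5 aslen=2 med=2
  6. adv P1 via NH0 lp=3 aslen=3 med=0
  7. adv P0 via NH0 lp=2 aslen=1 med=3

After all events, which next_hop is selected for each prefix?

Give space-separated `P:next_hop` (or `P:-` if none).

Answer: P0:NH3 P1:NH1 P2:NH3

Derivation:
Op 1: best P0=- P1=- P2=NH3
Op 2: best P0=NH4 P1=- P2=NH3
Op 3: best P0=NH4 P1=NH1 P2=NH3
Op 4: best P0=NH4 P1=NH1 P2=NH3
Op 5: best P0=NH3 P1=NH1 P2=NH3
Op 6: best P0=NH3 P1=NH1 P2=NH3
Op 7: best P0=NH3 P1=NH1 P2=NH3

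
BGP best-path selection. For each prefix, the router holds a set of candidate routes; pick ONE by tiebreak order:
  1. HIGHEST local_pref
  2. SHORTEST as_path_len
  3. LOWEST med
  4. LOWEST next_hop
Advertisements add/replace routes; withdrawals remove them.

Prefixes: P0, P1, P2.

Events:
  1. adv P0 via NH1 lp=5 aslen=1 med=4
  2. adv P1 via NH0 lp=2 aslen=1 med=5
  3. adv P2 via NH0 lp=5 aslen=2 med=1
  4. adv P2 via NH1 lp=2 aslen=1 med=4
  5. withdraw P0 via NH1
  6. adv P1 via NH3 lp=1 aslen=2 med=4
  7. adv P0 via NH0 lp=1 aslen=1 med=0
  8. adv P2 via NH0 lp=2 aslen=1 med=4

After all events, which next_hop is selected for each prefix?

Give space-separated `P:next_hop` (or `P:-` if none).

Op 1: best P0=NH1 P1=- P2=-
Op 2: best P0=NH1 P1=NH0 P2=-
Op 3: best P0=NH1 P1=NH0 P2=NH0
Op 4: best P0=NH1 P1=NH0 P2=NH0
Op 5: best P0=- P1=NH0 P2=NH0
Op 6: best P0=- P1=NH0 P2=NH0
Op 7: best P0=NH0 P1=NH0 P2=NH0
Op 8: best P0=NH0 P1=NH0 P2=NH0

Answer: P0:NH0 P1:NH0 P2:NH0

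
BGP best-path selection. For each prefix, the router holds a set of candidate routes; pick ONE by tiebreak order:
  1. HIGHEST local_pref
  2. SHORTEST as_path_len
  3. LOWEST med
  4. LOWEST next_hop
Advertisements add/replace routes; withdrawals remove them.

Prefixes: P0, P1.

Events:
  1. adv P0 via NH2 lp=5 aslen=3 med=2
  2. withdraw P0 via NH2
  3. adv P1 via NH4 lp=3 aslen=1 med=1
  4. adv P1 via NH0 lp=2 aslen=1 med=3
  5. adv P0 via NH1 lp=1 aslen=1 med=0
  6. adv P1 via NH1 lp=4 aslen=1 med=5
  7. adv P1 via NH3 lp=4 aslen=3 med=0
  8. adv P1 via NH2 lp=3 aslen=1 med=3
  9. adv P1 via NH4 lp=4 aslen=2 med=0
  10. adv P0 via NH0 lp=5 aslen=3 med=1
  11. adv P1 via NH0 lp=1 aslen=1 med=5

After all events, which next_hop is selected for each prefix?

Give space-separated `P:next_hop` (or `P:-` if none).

Answer: P0:NH0 P1:NH1

Derivation:
Op 1: best P0=NH2 P1=-
Op 2: best P0=- P1=-
Op 3: best P0=- P1=NH4
Op 4: best P0=- P1=NH4
Op 5: best P0=NH1 P1=NH4
Op 6: best P0=NH1 P1=NH1
Op 7: best P0=NH1 P1=NH1
Op 8: best P0=NH1 P1=NH1
Op 9: best P0=NH1 P1=NH1
Op 10: best P0=NH0 P1=NH1
Op 11: best P0=NH0 P1=NH1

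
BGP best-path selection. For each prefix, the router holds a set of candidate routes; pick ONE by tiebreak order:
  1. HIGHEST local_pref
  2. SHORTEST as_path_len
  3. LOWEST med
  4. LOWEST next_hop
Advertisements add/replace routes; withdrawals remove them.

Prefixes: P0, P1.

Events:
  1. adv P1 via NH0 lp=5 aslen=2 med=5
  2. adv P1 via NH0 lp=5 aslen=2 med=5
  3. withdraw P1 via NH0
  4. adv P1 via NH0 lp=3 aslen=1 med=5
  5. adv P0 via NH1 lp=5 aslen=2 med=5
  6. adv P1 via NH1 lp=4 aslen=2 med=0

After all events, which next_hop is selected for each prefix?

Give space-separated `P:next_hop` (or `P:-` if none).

Answer: P0:NH1 P1:NH1

Derivation:
Op 1: best P0=- P1=NH0
Op 2: best P0=- P1=NH0
Op 3: best P0=- P1=-
Op 4: best P0=- P1=NH0
Op 5: best P0=NH1 P1=NH0
Op 6: best P0=NH1 P1=NH1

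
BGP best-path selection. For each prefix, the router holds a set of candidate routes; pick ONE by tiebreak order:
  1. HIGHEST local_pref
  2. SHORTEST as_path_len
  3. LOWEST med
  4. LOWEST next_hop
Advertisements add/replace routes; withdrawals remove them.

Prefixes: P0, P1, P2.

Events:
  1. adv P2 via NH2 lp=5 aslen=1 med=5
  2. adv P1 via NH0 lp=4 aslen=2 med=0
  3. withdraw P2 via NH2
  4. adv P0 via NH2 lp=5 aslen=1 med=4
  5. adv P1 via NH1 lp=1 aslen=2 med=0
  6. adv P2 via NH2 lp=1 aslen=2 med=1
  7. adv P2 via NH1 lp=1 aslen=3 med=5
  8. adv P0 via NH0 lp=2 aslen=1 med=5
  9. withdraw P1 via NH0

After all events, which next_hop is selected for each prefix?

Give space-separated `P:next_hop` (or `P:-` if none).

Op 1: best P0=- P1=- P2=NH2
Op 2: best P0=- P1=NH0 P2=NH2
Op 3: best P0=- P1=NH0 P2=-
Op 4: best P0=NH2 P1=NH0 P2=-
Op 5: best P0=NH2 P1=NH0 P2=-
Op 6: best P0=NH2 P1=NH0 P2=NH2
Op 7: best P0=NH2 P1=NH0 P2=NH2
Op 8: best P0=NH2 P1=NH0 P2=NH2
Op 9: best P0=NH2 P1=NH1 P2=NH2

Answer: P0:NH2 P1:NH1 P2:NH2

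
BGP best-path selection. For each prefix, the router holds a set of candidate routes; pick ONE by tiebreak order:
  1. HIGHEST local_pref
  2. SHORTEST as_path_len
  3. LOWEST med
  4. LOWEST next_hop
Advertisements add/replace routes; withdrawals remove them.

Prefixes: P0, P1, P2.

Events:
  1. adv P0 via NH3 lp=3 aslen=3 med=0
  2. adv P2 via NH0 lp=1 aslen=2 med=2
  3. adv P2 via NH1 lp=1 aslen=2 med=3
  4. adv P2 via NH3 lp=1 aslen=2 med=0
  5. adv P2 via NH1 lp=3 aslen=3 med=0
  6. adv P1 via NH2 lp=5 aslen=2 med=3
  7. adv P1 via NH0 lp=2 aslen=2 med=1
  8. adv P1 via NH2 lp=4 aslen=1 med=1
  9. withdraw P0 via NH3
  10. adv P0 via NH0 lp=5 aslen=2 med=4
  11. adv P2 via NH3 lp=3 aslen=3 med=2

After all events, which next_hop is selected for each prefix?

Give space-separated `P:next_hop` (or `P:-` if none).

Op 1: best P0=NH3 P1=- P2=-
Op 2: best P0=NH3 P1=- P2=NH0
Op 3: best P0=NH3 P1=- P2=NH0
Op 4: best P0=NH3 P1=- P2=NH3
Op 5: best P0=NH3 P1=- P2=NH1
Op 6: best P0=NH3 P1=NH2 P2=NH1
Op 7: best P0=NH3 P1=NH2 P2=NH1
Op 8: best P0=NH3 P1=NH2 P2=NH1
Op 9: best P0=- P1=NH2 P2=NH1
Op 10: best P0=NH0 P1=NH2 P2=NH1
Op 11: best P0=NH0 P1=NH2 P2=NH1

Answer: P0:NH0 P1:NH2 P2:NH1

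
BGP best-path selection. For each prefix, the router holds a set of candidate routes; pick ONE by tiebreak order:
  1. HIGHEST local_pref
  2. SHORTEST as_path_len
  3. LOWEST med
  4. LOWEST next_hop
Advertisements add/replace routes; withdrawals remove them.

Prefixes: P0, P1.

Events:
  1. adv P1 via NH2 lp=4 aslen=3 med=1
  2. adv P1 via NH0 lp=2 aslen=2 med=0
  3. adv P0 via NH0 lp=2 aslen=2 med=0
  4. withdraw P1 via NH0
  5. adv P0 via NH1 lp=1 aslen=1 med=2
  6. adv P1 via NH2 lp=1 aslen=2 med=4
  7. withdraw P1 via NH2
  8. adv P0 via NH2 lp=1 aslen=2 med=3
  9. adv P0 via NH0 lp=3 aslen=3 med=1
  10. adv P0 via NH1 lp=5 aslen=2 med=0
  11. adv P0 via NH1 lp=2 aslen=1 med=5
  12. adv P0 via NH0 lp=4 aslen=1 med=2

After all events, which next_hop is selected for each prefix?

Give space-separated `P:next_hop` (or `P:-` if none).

Op 1: best P0=- P1=NH2
Op 2: best P0=- P1=NH2
Op 3: best P0=NH0 P1=NH2
Op 4: best P0=NH0 P1=NH2
Op 5: best P0=NH0 P1=NH2
Op 6: best P0=NH0 P1=NH2
Op 7: best P0=NH0 P1=-
Op 8: best P0=NH0 P1=-
Op 9: best P0=NH0 P1=-
Op 10: best P0=NH1 P1=-
Op 11: best P0=NH0 P1=-
Op 12: best P0=NH0 P1=-

Answer: P0:NH0 P1:-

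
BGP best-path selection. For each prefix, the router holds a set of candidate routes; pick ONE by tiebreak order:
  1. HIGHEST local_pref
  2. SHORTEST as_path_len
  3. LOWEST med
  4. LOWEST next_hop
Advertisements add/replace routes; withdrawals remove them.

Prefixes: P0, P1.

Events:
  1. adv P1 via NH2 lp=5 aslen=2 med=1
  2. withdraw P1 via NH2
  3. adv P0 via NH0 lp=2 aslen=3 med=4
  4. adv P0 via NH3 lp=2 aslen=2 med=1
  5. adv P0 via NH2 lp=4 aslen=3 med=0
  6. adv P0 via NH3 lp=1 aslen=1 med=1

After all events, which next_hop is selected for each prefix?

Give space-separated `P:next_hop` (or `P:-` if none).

Answer: P0:NH2 P1:-

Derivation:
Op 1: best P0=- P1=NH2
Op 2: best P0=- P1=-
Op 3: best P0=NH0 P1=-
Op 4: best P0=NH3 P1=-
Op 5: best P0=NH2 P1=-
Op 6: best P0=NH2 P1=-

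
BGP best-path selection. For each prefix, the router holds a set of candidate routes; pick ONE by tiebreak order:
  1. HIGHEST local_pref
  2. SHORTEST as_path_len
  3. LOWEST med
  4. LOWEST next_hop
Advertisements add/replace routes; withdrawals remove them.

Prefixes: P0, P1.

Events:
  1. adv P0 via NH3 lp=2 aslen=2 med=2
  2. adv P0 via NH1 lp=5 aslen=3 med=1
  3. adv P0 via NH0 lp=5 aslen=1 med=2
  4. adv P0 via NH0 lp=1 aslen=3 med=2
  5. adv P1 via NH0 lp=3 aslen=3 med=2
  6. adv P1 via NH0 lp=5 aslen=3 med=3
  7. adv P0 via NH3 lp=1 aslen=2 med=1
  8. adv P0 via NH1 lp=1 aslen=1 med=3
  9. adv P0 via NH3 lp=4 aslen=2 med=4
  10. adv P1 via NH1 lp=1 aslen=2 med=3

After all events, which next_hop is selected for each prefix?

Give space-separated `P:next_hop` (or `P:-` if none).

Answer: P0:NH3 P1:NH0

Derivation:
Op 1: best P0=NH3 P1=-
Op 2: best P0=NH1 P1=-
Op 3: best P0=NH0 P1=-
Op 4: best P0=NH1 P1=-
Op 5: best P0=NH1 P1=NH0
Op 6: best P0=NH1 P1=NH0
Op 7: best P0=NH1 P1=NH0
Op 8: best P0=NH1 P1=NH0
Op 9: best P0=NH3 P1=NH0
Op 10: best P0=NH3 P1=NH0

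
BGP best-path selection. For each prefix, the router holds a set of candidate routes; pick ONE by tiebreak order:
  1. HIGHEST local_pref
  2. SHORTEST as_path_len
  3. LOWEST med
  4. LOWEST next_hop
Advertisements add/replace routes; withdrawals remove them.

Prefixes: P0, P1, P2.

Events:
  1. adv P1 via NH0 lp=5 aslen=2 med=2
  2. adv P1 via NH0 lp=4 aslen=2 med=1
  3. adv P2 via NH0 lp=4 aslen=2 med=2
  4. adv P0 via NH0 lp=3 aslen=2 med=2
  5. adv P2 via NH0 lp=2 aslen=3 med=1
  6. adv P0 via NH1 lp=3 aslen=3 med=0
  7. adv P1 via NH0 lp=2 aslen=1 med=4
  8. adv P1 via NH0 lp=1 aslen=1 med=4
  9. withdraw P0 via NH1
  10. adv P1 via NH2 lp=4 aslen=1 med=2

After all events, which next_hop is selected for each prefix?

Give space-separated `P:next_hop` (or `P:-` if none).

Op 1: best P0=- P1=NH0 P2=-
Op 2: best P0=- P1=NH0 P2=-
Op 3: best P0=- P1=NH0 P2=NH0
Op 4: best P0=NH0 P1=NH0 P2=NH0
Op 5: best P0=NH0 P1=NH0 P2=NH0
Op 6: best P0=NH0 P1=NH0 P2=NH0
Op 7: best P0=NH0 P1=NH0 P2=NH0
Op 8: best P0=NH0 P1=NH0 P2=NH0
Op 9: best P0=NH0 P1=NH0 P2=NH0
Op 10: best P0=NH0 P1=NH2 P2=NH0

Answer: P0:NH0 P1:NH2 P2:NH0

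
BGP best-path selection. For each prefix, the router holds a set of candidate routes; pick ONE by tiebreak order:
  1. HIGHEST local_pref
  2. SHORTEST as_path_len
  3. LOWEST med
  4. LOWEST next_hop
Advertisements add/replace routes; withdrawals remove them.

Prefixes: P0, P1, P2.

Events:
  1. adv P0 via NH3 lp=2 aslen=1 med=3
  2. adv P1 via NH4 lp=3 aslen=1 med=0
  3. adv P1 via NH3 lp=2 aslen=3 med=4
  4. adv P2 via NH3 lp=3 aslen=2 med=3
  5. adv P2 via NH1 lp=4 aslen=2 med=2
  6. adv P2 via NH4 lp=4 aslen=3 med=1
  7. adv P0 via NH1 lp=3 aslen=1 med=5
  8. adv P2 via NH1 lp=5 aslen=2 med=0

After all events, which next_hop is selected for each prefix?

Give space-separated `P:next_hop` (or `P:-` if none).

Op 1: best P0=NH3 P1=- P2=-
Op 2: best P0=NH3 P1=NH4 P2=-
Op 3: best P0=NH3 P1=NH4 P2=-
Op 4: best P0=NH3 P1=NH4 P2=NH3
Op 5: best P0=NH3 P1=NH4 P2=NH1
Op 6: best P0=NH3 P1=NH4 P2=NH1
Op 7: best P0=NH1 P1=NH4 P2=NH1
Op 8: best P0=NH1 P1=NH4 P2=NH1

Answer: P0:NH1 P1:NH4 P2:NH1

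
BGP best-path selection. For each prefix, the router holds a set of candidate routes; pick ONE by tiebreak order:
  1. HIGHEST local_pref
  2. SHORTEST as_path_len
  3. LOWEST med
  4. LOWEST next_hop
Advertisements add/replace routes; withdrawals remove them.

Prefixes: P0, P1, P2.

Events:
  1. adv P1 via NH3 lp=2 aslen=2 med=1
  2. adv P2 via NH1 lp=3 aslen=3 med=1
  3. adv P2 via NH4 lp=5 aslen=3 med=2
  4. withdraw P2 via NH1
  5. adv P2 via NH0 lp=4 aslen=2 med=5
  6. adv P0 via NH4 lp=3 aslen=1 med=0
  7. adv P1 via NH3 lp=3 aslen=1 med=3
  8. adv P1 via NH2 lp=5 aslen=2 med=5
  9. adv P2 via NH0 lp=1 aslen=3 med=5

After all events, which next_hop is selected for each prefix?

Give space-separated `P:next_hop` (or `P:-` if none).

Op 1: best P0=- P1=NH3 P2=-
Op 2: best P0=- P1=NH3 P2=NH1
Op 3: best P0=- P1=NH3 P2=NH4
Op 4: best P0=- P1=NH3 P2=NH4
Op 5: best P0=- P1=NH3 P2=NH4
Op 6: best P0=NH4 P1=NH3 P2=NH4
Op 7: best P0=NH4 P1=NH3 P2=NH4
Op 8: best P0=NH4 P1=NH2 P2=NH4
Op 9: best P0=NH4 P1=NH2 P2=NH4

Answer: P0:NH4 P1:NH2 P2:NH4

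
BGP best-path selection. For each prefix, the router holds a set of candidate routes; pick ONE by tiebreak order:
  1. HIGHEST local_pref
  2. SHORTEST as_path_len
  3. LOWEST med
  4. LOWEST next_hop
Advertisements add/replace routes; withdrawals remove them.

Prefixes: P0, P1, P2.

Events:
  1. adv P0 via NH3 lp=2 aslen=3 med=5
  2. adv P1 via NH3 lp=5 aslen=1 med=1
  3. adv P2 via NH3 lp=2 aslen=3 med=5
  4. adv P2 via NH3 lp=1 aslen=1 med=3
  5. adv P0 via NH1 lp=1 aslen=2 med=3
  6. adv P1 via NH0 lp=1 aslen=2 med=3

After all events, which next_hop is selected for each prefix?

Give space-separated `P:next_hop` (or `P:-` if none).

Op 1: best P0=NH3 P1=- P2=-
Op 2: best P0=NH3 P1=NH3 P2=-
Op 3: best P0=NH3 P1=NH3 P2=NH3
Op 4: best P0=NH3 P1=NH3 P2=NH3
Op 5: best P0=NH3 P1=NH3 P2=NH3
Op 6: best P0=NH3 P1=NH3 P2=NH3

Answer: P0:NH3 P1:NH3 P2:NH3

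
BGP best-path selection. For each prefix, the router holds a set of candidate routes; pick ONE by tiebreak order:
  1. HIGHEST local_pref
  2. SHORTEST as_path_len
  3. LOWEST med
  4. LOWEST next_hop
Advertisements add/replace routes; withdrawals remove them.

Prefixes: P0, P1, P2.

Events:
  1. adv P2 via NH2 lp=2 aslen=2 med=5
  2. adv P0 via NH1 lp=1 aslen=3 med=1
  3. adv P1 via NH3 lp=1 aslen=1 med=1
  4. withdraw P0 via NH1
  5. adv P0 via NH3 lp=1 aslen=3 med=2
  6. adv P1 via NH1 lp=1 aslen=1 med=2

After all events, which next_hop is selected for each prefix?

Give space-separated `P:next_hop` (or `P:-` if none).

Op 1: best P0=- P1=- P2=NH2
Op 2: best P0=NH1 P1=- P2=NH2
Op 3: best P0=NH1 P1=NH3 P2=NH2
Op 4: best P0=- P1=NH3 P2=NH2
Op 5: best P0=NH3 P1=NH3 P2=NH2
Op 6: best P0=NH3 P1=NH3 P2=NH2

Answer: P0:NH3 P1:NH3 P2:NH2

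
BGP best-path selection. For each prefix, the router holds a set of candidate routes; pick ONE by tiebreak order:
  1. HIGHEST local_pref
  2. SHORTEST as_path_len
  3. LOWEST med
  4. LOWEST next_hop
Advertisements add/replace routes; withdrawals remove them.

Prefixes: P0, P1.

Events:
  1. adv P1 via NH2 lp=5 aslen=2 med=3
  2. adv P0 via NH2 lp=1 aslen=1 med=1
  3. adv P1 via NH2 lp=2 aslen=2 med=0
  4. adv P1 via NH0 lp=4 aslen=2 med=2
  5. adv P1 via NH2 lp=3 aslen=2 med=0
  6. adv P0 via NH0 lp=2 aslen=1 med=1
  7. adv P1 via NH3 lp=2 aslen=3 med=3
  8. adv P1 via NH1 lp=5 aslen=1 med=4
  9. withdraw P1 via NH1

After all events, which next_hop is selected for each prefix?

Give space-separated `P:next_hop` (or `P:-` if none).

Op 1: best P0=- P1=NH2
Op 2: best P0=NH2 P1=NH2
Op 3: best P0=NH2 P1=NH2
Op 4: best P0=NH2 P1=NH0
Op 5: best P0=NH2 P1=NH0
Op 6: best P0=NH0 P1=NH0
Op 7: best P0=NH0 P1=NH0
Op 8: best P0=NH0 P1=NH1
Op 9: best P0=NH0 P1=NH0

Answer: P0:NH0 P1:NH0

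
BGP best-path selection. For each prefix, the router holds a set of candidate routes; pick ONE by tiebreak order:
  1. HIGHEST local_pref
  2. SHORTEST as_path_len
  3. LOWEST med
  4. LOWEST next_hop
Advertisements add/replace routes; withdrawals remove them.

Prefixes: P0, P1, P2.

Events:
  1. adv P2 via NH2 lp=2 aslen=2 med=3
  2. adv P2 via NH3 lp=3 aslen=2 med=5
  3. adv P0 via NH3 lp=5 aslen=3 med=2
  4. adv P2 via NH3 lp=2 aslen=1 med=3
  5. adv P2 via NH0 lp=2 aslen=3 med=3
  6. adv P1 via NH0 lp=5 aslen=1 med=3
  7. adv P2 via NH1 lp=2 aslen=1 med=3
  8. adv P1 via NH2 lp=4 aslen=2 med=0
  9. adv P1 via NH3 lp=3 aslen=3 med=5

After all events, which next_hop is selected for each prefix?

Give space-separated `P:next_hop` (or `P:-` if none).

Op 1: best P0=- P1=- P2=NH2
Op 2: best P0=- P1=- P2=NH3
Op 3: best P0=NH3 P1=- P2=NH3
Op 4: best P0=NH3 P1=- P2=NH3
Op 5: best P0=NH3 P1=- P2=NH3
Op 6: best P0=NH3 P1=NH0 P2=NH3
Op 7: best P0=NH3 P1=NH0 P2=NH1
Op 8: best P0=NH3 P1=NH0 P2=NH1
Op 9: best P0=NH3 P1=NH0 P2=NH1

Answer: P0:NH3 P1:NH0 P2:NH1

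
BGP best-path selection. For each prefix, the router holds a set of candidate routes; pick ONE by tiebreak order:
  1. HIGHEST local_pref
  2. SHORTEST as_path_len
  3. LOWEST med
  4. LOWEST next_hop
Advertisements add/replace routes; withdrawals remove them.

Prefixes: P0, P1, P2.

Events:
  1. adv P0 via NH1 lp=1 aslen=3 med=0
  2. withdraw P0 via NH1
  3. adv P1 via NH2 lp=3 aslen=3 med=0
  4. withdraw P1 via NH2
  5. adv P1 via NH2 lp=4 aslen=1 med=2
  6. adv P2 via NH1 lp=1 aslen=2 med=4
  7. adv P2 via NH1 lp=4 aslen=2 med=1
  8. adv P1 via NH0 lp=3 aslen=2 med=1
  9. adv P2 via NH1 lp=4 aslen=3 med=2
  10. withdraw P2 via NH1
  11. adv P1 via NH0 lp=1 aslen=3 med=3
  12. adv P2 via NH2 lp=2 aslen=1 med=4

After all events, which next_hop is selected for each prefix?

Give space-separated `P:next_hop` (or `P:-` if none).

Op 1: best P0=NH1 P1=- P2=-
Op 2: best P0=- P1=- P2=-
Op 3: best P0=- P1=NH2 P2=-
Op 4: best P0=- P1=- P2=-
Op 5: best P0=- P1=NH2 P2=-
Op 6: best P0=- P1=NH2 P2=NH1
Op 7: best P0=- P1=NH2 P2=NH1
Op 8: best P0=- P1=NH2 P2=NH1
Op 9: best P0=- P1=NH2 P2=NH1
Op 10: best P0=- P1=NH2 P2=-
Op 11: best P0=- P1=NH2 P2=-
Op 12: best P0=- P1=NH2 P2=NH2

Answer: P0:- P1:NH2 P2:NH2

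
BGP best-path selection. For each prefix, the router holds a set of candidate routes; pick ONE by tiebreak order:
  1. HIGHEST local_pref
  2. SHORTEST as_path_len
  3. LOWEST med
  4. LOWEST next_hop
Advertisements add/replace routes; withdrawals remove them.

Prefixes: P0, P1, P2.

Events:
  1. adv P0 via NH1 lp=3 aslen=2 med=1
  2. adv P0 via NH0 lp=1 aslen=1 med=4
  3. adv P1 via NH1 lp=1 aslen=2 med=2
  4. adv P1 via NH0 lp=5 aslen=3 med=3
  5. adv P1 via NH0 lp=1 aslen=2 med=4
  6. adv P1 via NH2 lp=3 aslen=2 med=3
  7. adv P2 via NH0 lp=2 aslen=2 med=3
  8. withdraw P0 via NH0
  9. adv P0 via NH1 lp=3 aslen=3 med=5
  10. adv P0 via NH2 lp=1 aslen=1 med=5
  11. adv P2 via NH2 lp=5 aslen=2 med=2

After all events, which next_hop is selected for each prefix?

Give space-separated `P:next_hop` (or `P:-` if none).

Op 1: best P0=NH1 P1=- P2=-
Op 2: best P0=NH1 P1=- P2=-
Op 3: best P0=NH1 P1=NH1 P2=-
Op 4: best P0=NH1 P1=NH0 P2=-
Op 5: best P0=NH1 P1=NH1 P2=-
Op 6: best P0=NH1 P1=NH2 P2=-
Op 7: best P0=NH1 P1=NH2 P2=NH0
Op 8: best P0=NH1 P1=NH2 P2=NH0
Op 9: best P0=NH1 P1=NH2 P2=NH0
Op 10: best P0=NH1 P1=NH2 P2=NH0
Op 11: best P0=NH1 P1=NH2 P2=NH2

Answer: P0:NH1 P1:NH2 P2:NH2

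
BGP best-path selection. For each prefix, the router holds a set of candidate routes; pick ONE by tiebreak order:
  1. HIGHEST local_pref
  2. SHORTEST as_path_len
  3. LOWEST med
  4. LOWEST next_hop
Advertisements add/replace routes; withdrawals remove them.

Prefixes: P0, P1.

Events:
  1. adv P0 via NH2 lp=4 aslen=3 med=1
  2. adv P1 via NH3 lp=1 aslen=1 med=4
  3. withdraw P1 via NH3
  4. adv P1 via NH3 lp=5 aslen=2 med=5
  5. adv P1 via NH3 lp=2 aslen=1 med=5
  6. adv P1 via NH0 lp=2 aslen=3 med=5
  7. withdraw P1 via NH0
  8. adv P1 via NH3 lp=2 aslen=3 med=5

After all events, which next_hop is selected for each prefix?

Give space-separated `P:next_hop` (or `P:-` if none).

Op 1: best P0=NH2 P1=-
Op 2: best P0=NH2 P1=NH3
Op 3: best P0=NH2 P1=-
Op 4: best P0=NH2 P1=NH3
Op 5: best P0=NH2 P1=NH3
Op 6: best P0=NH2 P1=NH3
Op 7: best P0=NH2 P1=NH3
Op 8: best P0=NH2 P1=NH3

Answer: P0:NH2 P1:NH3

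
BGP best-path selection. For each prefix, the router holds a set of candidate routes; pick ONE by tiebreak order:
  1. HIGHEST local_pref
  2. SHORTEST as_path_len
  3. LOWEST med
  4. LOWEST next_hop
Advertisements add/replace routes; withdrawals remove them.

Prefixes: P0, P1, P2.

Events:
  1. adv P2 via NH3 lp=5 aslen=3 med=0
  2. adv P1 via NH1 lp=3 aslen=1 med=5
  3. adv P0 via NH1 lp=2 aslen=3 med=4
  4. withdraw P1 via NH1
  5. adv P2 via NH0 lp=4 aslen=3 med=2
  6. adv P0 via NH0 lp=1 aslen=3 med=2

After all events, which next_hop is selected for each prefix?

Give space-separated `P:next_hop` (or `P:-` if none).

Answer: P0:NH1 P1:- P2:NH3

Derivation:
Op 1: best P0=- P1=- P2=NH3
Op 2: best P0=- P1=NH1 P2=NH3
Op 3: best P0=NH1 P1=NH1 P2=NH3
Op 4: best P0=NH1 P1=- P2=NH3
Op 5: best P0=NH1 P1=- P2=NH3
Op 6: best P0=NH1 P1=- P2=NH3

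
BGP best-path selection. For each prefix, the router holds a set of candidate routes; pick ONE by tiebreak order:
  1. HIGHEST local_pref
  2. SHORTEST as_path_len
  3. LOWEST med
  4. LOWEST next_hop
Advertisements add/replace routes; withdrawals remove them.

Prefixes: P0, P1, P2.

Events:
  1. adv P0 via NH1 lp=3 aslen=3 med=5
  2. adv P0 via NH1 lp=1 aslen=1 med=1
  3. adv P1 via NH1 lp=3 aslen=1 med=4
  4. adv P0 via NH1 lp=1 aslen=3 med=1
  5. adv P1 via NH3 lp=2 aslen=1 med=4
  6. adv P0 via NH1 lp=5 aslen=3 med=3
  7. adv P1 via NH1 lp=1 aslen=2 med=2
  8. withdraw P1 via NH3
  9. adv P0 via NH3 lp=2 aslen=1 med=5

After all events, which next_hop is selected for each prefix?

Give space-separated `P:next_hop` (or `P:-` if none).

Op 1: best P0=NH1 P1=- P2=-
Op 2: best P0=NH1 P1=- P2=-
Op 3: best P0=NH1 P1=NH1 P2=-
Op 4: best P0=NH1 P1=NH1 P2=-
Op 5: best P0=NH1 P1=NH1 P2=-
Op 6: best P0=NH1 P1=NH1 P2=-
Op 7: best P0=NH1 P1=NH3 P2=-
Op 8: best P0=NH1 P1=NH1 P2=-
Op 9: best P0=NH1 P1=NH1 P2=-

Answer: P0:NH1 P1:NH1 P2:-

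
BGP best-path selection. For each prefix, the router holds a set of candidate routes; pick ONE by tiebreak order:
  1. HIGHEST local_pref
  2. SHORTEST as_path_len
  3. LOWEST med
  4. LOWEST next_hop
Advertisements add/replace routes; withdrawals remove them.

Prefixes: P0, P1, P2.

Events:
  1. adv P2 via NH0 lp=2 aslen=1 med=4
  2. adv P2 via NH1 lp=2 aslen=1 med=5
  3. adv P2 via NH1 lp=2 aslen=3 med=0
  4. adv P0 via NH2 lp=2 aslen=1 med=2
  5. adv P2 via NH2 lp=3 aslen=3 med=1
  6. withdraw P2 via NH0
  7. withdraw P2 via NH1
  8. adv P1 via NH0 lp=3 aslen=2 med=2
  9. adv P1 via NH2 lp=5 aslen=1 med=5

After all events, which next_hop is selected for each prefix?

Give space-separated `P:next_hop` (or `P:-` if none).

Op 1: best P0=- P1=- P2=NH0
Op 2: best P0=- P1=- P2=NH0
Op 3: best P0=- P1=- P2=NH0
Op 4: best P0=NH2 P1=- P2=NH0
Op 5: best P0=NH2 P1=- P2=NH2
Op 6: best P0=NH2 P1=- P2=NH2
Op 7: best P0=NH2 P1=- P2=NH2
Op 8: best P0=NH2 P1=NH0 P2=NH2
Op 9: best P0=NH2 P1=NH2 P2=NH2

Answer: P0:NH2 P1:NH2 P2:NH2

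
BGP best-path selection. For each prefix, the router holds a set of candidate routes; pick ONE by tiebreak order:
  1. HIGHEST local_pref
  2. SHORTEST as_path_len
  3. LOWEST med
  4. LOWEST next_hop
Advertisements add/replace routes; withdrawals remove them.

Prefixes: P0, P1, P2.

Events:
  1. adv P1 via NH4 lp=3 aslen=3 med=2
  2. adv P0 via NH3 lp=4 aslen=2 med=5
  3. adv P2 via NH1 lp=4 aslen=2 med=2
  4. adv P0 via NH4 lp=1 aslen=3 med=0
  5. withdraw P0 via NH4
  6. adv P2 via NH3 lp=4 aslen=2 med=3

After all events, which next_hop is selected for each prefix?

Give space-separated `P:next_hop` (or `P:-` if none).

Op 1: best P0=- P1=NH4 P2=-
Op 2: best P0=NH3 P1=NH4 P2=-
Op 3: best P0=NH3 P1=NH4 P2=NH1
Op 4: best P0=NH3 P1=NH4 P2=NH1
Op 5: best P0=NH3 P1=NH4 P2=NH1
Op 6: best P0=NH3 P1=NH4 P2=NH1

Answer: P0:NH3 P1:NH4 P2:NH1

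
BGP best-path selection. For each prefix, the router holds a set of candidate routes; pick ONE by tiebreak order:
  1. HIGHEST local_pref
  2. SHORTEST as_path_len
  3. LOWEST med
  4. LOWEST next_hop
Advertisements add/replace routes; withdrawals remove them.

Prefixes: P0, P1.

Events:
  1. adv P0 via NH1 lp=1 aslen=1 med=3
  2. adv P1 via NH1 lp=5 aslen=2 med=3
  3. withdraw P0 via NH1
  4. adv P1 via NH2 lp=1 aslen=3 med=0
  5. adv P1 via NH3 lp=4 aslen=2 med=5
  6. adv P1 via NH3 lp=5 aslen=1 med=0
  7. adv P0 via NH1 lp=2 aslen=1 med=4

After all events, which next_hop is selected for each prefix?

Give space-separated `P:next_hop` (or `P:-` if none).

Answer: P0:NH1 P1:NH3

Derivation:
Op 1: best P0=NH1 P1=-
Op 2: best P0=NH1 P1=NH1
Op 3: best P0=- P1=NH1
Op 4: best P0=- P1=NH1
Op 5: best P0=- P1=NH1
Op 6: best P0=- P1=NH3
Op 7: best P0=NH1 P1=NH3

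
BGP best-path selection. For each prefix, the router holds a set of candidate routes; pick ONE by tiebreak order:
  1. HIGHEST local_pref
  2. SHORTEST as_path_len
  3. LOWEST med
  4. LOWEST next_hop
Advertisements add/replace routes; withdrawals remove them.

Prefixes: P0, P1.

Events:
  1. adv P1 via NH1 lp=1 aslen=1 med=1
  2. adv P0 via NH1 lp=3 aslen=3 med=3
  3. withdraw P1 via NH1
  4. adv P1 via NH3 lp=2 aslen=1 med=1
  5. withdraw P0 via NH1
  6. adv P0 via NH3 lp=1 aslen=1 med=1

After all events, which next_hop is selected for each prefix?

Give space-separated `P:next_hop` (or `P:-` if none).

Op 1: best P0=- P1=NH1
Op 2: best P0=NH1 P1=NH1
Op 3: best P0=NH1 P1=-
Op 4: best P0=NH1 P1=NH3
Op 5: best P0=- P1=NH3
Op 6: best P0=NH3 P1=NH3

Answer: P0:NH3 P1:NH3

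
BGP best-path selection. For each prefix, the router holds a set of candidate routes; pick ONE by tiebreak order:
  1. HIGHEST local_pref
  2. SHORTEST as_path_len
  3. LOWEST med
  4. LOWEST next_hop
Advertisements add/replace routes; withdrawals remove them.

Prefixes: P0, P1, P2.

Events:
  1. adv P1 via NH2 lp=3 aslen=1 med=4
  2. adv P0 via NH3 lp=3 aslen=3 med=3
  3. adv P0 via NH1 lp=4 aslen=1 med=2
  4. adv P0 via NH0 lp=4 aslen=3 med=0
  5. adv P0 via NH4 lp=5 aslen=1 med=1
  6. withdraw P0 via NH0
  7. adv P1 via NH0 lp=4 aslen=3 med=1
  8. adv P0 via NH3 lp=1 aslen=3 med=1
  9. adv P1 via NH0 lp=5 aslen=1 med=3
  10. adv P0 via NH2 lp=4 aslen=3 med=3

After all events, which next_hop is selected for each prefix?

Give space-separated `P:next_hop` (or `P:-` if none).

Answer: P0:NH4 P1:NH0 P2:-

Derivation:
Op 1: best P0=- P1=NH2 P2=-
Op 2: best P0=NH3 P1=NH2 P2=-
Op 3: best P0=NH1 P1=NH2 P2=-
Op 4: best P0=NH1 P1=NH2 P2=-
Op 5: best P0=NH4 P1=NH2 P2=-
Op 6: best P0=NH4 P1=NH2 P2=-
Op 7: best P0=NH4 P1=NH0 P2=-
Op 8: best P0=NH4 P1=NH0 P2=-
Op 9: best P0=NH4 P1=NH0 P2=-
Op 10: best P0=NH4 P1=NH0 P2=-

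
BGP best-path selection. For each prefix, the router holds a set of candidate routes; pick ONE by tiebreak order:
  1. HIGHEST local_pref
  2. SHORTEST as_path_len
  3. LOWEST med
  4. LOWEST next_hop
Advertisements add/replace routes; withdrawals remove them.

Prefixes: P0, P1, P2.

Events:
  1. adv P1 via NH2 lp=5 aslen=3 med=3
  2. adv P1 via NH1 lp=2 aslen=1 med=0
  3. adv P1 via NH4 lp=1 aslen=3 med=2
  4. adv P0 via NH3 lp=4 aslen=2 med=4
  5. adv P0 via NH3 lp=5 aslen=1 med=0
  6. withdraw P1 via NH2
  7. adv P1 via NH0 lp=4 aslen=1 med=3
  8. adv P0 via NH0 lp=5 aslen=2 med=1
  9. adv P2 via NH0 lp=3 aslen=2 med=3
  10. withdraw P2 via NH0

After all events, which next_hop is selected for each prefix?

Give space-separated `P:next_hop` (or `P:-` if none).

Op 1: best P0=- P1=NH2 P2=-
Op 2: best P0=- P1=NH2 P2=-
Op 3: best P0=- P1=NH2 P2=-
Op 4: best P0=NH3 P1=NH2 P2=-
Op 5: best P0=NH3 P1=NH2 P2=-
Op 6: best P0=NH3 P1=NH1 P2=-
Op 7: best P0=NH3 P1=NH0 P2=-
Op 8: best P0=NH3 P1=NH0 P2=-
Op 9: best P0=NH3 P1=NH0 P2=NH0
Op 10: best P0=NH3 P1=NH0 P2=-

Answer: P0:NH3 P1:NH0 P2:-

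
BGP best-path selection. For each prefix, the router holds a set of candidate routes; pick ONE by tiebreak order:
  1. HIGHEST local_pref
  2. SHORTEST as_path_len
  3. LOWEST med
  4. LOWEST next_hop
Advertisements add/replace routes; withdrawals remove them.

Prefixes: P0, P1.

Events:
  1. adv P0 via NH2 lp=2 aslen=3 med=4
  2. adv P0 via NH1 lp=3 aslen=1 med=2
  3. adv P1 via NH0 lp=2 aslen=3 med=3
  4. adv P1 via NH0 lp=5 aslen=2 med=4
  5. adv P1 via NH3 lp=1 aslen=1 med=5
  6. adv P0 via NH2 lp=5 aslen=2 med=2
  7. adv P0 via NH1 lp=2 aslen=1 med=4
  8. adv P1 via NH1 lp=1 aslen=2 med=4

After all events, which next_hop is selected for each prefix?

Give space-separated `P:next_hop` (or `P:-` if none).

Answer: P0:NH2 P1:NH0

Derivation:
Op 1: best P0=NH2 P1=-
Op 2: best P0=NH1 P1=-
Op 3: best P0=NH1 P1=NH0
Op 4: best P0=NH1 P1=NH0
Op 5: best P0=NH1 P1=NH0
Op 6: best P0=NH2 P1=NH0
Op 7: best P0=NH2 P1=NH0
Op 8: best P0=NH2 P1=NH0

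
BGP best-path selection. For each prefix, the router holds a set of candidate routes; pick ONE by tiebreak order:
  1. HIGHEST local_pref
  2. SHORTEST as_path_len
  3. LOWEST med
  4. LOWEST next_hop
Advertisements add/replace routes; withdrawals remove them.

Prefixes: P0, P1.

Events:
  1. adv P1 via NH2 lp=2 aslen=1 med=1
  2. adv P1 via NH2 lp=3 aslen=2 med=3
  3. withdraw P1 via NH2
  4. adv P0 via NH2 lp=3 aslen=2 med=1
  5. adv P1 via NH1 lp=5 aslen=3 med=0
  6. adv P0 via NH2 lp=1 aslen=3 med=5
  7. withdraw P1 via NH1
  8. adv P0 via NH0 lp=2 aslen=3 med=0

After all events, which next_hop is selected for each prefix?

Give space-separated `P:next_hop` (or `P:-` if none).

Op 1: best P0=- P1=NH2
Op 2: best P0=- P1=NH2
Op 3: best P0=- P1=-
Op 4: best P0=NH2 P1=-
Op 5: best P0=NH2 P1=NH1
Op 6: best P0=NH2 P1=NH1
Op 7: best P0=NH2 P1=-
Op 8: best P0=NH0 P1=-

Answer: P0:NH0 P1:-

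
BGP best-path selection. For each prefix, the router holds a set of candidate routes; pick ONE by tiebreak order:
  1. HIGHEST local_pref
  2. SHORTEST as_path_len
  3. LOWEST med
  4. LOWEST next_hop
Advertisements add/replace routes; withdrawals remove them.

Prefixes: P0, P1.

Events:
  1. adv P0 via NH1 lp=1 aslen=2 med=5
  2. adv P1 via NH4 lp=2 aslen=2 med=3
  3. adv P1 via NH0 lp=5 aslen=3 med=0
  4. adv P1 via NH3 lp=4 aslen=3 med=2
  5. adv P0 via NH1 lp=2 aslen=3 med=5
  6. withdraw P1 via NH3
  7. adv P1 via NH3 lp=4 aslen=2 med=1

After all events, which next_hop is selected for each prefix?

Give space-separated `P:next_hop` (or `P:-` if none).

Answer: P0:NH1 P1:NH0

Derivation:
Op 1: best P0=NH1 P1=-
Op 2: best P0=NH1 P1=NH4
Op 3: best P0=NH1 P1=NH0
Op 4: best P0=NH1 P1=NH0
Op 5: best P0=NH1 P1=NH0
Op 6: best P0=NH1 P1=NH0
Op 7: best P0=NH1 P1=NH0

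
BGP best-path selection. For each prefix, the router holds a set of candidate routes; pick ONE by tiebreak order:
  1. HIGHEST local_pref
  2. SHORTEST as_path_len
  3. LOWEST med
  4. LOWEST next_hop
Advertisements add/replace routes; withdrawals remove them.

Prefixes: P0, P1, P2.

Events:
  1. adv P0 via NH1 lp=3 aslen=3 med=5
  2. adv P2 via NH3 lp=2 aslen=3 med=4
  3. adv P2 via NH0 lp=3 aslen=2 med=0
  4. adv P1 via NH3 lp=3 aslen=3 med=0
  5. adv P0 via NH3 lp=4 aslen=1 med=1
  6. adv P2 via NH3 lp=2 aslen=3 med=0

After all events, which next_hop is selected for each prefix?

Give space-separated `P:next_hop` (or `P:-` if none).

Op 1: best P0=NH1 P1=- P2=-
Op 2: best P0=NH1 P1=- P2=NH3
Op 3: best P0=NH1 P1=- P2=NH0
Op 4: best P0=NH1 P1=NH3 P2=NH0
Op 5: best P0=NH3 P1=NH3 P2=NH0
Op 6: best P0=NH3 P1=NH3 P2=NH0

Answer: P0:NH3 P1:NH3 P2:NH0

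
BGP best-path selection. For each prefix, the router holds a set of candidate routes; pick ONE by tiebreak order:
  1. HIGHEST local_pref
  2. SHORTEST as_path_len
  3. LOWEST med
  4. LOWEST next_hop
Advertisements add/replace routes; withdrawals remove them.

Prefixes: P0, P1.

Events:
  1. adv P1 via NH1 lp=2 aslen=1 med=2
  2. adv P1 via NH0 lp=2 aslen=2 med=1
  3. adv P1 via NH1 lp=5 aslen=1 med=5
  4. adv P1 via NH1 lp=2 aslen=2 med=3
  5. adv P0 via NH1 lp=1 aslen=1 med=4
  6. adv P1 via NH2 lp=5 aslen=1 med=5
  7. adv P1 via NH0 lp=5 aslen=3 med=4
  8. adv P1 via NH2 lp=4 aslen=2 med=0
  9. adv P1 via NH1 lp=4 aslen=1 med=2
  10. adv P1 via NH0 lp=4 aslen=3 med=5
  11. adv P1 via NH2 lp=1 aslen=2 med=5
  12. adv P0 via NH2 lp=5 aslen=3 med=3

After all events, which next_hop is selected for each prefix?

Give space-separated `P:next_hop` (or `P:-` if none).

Answer: P0:NH2 P1:NH1

Derivation:
Op 1: best P0=- P1=NH1
Op 2: best P0=- P1=NH1
Op 3: best P0=- P1=NH1
Op 4: best P0=- P1=NH0
Op 5: best P0=NH1 P1=NH0
Op 6: best P0=NH1 P1=NH2
Op 7: best P0=NH1 P1=NH2
Op 8: best P0=NH1 P1=NH0
Op 9: best P0=NH1 P1=NH0
Op 10: best P0=NH1 P1=NH1
Op 11: best P0=NH1 P1=NH1
Op 12: best P0=NH2 P1=NH1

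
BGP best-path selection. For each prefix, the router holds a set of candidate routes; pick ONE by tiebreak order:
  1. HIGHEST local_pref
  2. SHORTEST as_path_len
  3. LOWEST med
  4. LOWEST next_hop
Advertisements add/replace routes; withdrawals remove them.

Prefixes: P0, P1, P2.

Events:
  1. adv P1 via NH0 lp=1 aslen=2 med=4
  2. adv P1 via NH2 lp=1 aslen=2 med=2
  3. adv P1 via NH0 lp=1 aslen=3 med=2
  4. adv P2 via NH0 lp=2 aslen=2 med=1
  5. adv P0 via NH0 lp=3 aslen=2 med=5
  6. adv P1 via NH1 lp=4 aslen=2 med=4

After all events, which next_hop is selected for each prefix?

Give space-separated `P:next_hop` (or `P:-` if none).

Op 1: best P0=- P1=NH0 P2=-
Op 2: best P0=- P1=NH2 P2=-
Op 3: best P0=- P1=NH2 P2=-
Op 4: best P0=- P1=NH2 P2=NH0
Op 5: best P0=NH0 P1=NH2 P2=NH0
Op 6: best P0=NH0 P1=NH1 P2=NH0

Answer: P0:NH0 P1:NH1 P2:NH0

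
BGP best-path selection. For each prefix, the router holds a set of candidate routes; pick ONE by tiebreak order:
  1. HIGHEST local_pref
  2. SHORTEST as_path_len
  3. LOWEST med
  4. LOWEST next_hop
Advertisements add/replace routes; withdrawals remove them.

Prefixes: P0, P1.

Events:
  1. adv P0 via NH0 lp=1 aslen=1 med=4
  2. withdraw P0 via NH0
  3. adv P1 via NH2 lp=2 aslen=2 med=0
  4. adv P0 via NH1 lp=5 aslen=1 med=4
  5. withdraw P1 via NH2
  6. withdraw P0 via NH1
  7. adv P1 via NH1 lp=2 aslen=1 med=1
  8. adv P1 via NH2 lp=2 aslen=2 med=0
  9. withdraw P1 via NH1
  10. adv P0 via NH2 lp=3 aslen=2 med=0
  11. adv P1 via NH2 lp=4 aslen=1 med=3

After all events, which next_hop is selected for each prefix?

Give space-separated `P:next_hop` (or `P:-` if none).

Answer: P0:NH2 P1:NH2

Derivation:
Op 1: best P0=NH0 P1=-
Op 2: best P0=- P1=-
Op 3: best P0=- P1=NH2
Op 4: best P0=NH1 P1=NH2
Op 5: best P0=NH1 P1=-
Op 6: best P0=- P1=-
Op 7: best P0=- P1=NH1
Op 8: best P0=- P1=NH1
Op 9: best P0=- P1=NH2
Op 10: best P0=NH2 P1=NH2
Op 11: best P0=NH2 P1=NH2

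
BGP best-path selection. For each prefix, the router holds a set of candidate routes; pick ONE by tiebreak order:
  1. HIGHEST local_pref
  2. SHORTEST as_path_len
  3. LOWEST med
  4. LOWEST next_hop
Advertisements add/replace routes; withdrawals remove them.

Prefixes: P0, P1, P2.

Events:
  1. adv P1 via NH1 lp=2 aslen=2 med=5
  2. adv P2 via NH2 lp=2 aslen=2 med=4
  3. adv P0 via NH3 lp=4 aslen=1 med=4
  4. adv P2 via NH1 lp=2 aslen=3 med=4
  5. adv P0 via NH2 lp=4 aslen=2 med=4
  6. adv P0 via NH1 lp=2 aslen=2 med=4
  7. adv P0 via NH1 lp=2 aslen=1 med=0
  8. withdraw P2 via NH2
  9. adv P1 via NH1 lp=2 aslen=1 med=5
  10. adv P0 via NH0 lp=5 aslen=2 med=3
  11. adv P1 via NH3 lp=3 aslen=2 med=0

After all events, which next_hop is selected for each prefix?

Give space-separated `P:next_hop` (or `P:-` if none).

Op 1: best P0=- P1=NH1 P2=-
Op 2: best P0=- P1=NH1 P2=NH2
Op 3: best P0=NH3 P1=NH1 P2=NH2
Op 4: best P0=NH3 P1=NH1 P2=NH2
Op 5: best P0=NH3 P1=NH1 P2=NH2
Op 6: best P0=NH3 P1=NH1 P2=NH2
Op 7: best P0=NH3 P1=NH1 P2=NH2
Op 8: best P0=NH3 P1=NH1 P2=NH1
Op 9: best P0=NH3 P1=NH1 P2=NH1
Op 10: best P0=NH0 P1=NH1 P2=NH1
Op 11: best P0=NH0 P1=NH3 P2=NH1

Answer: P0:NH0 P1:NH3 P2:NH1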